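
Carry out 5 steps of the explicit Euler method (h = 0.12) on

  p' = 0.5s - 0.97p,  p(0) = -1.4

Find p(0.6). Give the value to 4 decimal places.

Euler: p_{n+1} = p_n + h·f(s_n, p_n).
s=0.000000, p=-1.400000: f=1.358000 → p ← -1.400000 + 0.12·1.358000 = -1.237040
s=0.120000, p=-1.237040: f=1.259929 → p ← -1.237040 + 0.12·1.259929 = -1.085849
s=0.240000, p=-1.085849: f=1.173273 → p ← -1.085849 + 0.12·1.173273 = -0.945056
s=0.360000, p=-0.945056: f=1.096704 → p ← -0.945056 + 0.12·1.096704 = -0.813451
s=0.480000, p=-0.813451: f=1.029048 → p ← -0.813451 + 0.12·1.029048 = -0.689966
p(0.6) ≈ -0.6900

-0.6900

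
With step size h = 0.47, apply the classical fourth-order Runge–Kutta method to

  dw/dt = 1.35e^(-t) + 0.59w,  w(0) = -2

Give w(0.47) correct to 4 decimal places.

-2.0493

RK4: k1 = f(t_n, w_n); k2 = f(t_n + h/2, w_n + (h/2)·k1); k3 = f(t_n + h/2, w_n + (h/2)·k2); k4 = f(t_n + h, w_n + h·k3); w_{n+1} = w_n + (h/6)·(k1 + 2k2 + 2k3 + k4).
t=0.000000, w=-2.000000:
  k1 = f(0.000000, -2.000000) = 0.170000
  k2 = f(0.235000, -1.960050) = -0.089159
  k3 = f(0.235000, -2.020952) = -0.125091
  k4 = f(0.470000, -2.058793) = -0.370935
  w ← -2.000000 + (0.47/6)·(k1 + 2k2 + 2k3 + k4) = -2.049306
w(0.47) ≈ -2.0493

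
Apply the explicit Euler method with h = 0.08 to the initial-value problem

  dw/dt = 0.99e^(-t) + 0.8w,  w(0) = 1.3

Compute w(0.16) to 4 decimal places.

Euler: w_{n+1} = w_n + h·f(t_n, w_n).
t=0.000000, w=1.300000: f=2.030000 → w ← 1.300000 + 0.08·2.030000 = 1.462400
t=0.080000, w=1.462400: f=2.083805 → w ← 1.462400 + 0.08·2.083805 = 1.629104
w(0.16) ≈ 1.6291

1.6291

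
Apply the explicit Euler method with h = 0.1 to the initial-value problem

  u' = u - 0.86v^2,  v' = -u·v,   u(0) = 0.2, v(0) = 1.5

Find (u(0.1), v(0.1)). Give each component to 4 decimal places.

0.0265, 1.4700

Euler on (u,v): u_{n+1} = u_n + h·u', v_{n+1} = v_n + h·v'.
0.000000: (0.200000, 1.500000); f=(-1.735000, -0.300000) → (0.026500, 1.470000)
(u(0.1), v(0.1)) ≈ (0.0265, 1.4700)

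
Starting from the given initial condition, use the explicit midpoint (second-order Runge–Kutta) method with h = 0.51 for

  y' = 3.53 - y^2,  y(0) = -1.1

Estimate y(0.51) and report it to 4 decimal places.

Midpoint: k1 = f(t_n, y_n); k2 = f(t_n + h/2, y_n + (h/2)·k1); y_{n+1} = y_n + h·k2.
t=0.000000, y=-1.100000:
  k1 = f(0.000000, -1.100000) = 2.320000
  k2 = f(0.255000, -0.508400) = 3.271529
  y ← -1.100000 + 0.51·3.271529 = 0.568480
y(0.51) ≈ 0.5685

0.5685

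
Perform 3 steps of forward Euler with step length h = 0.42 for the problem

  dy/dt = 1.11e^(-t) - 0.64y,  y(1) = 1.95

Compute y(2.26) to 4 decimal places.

Euler: y_{n+1} = y_n + h·f(t_n, y_n).
t=1.000000, y=1.950000: f=-0.839654 → y ← 1.950000 + 0.42·(-0.839654) = 1.597345
t=1.420000, y=1.597345: f=-0.753998 → y ← 1.597345 + 0.42·(-0.753998) = 1.280666
t=1.840000, y=1.280666: f=-0.643339 → y ← 1.280666 + 0.42·(-0.643339) = 1.010464
y(2.26) ≈ 1.0105

1.0105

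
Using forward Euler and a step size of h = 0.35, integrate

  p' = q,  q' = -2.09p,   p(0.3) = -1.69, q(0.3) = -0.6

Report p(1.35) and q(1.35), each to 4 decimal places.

-0.9682, 3.2530

Euler on (p,q): p_{n+1} = p_n + h·p', q_{n+1} = q_n + h·q'.
0.300000: (-1.690000, -0.600000); f=(-0.600000, 3.532100) → (-1.900000, 0.636235)
0.650000: (-1.900000, 0.636235); f=(0.636235, 3.971000) → (-1.677318, 2.026085)
1.000000: (-1.677318, 2.026085); f=(2.026085, 3.505594) → (-0.968188, 3.253043)
(p(1.35), q(1.35)) ≈ (-0.9682, 3.2530)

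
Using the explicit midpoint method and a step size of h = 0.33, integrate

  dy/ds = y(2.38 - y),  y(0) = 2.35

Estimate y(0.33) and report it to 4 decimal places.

Midpoint: k1 = f(s_n, y_n); k2 = f(s_n + h/2, y_n + (h/2)·k1); y_{n+1} = y_n + h·k2.
s=0.000000, y=2.350000:
  k1 = f(0.000000, 2.350000) = 0.070500
  k2 = f(0.165000, 2.361632) = 0.043377
  y ← 2.350000 + 0.33·0.043377 = 2.364315
y(0.33) ≈ 2.3643

2.3643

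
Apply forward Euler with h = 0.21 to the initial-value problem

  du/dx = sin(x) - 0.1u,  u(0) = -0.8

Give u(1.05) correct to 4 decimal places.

-0.3188

Euler: u_{n+1} = u_n + h·f(x_n, u_n).
x=0.000000, u=-0.800000: f=0.080000 → u ← -0.800000 + 0.21·0.080000 = -0.783200
x=0.210000, u=-0.783200: f=0.286780 → u ← -0.783200 + 0.21·0.286780 = -0.722976
x=0.420000, u=-0.722976: f=0.480058 → u ← -0.722976 + 0.21·0.480058 = -0.622164
x=0.630000, u=-0.622164: f=0.651361 → u ← -0.622164 + 0.21·0.651361 = -0.485378
x=0.840000, u=-0.485378: f=0.793181 → u ← -0.485378 + 0.21·0.793181 = -0.318810
u(1.05) ≈ -0.3188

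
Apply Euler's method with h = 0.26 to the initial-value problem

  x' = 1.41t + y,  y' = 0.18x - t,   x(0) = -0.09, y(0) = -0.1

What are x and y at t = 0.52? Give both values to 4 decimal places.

Euler on (x,y): x_{n+1} = x_n + h·x', y_{n+1} = y_n + h·y'.
0.000000: (-0.090000, -0.100000); f=(-0.100000, -0.016200) → (-0.116000, -0.104212)
0.260000: (-0.116000, -0.104212); f=(0.262388, -0.280880) → (-0.047779, -0.177241)
(x(0.52), y(0.52)) ≈ (-0.0478, -0.1772)

-0.0478, -0.1772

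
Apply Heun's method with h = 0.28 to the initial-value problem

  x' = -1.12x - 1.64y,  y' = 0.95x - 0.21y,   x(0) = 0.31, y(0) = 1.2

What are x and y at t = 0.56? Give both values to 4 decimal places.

Heun on (x,y): k1 = f(t_n, state_n); k2 = f(t_n + h, state_n + h·k1); state_{n+1} = state_n + (h/2)·(k1 + k2).
0.000000: (0.310000, 1.200000)
  k1 = (-2.315200, 0.042500)
  predictor → (-0.338256, 1.211900)
  k2 = (-1.608669, -0.575842)
  → (-0.239342, 1.125332)
0.280000: (-0.239342, 1.125332)
  k1 = (-1.577482, -0.463694)
  predictor → (-0.681037, 0.995498)
  k2 = (-0.869855, -0.856039)
  → (-0.581969, 0.940569)
(x(0.56), y(0.56)) ≈ (-0.5820, 0.9406)

-0.5820, 0.9406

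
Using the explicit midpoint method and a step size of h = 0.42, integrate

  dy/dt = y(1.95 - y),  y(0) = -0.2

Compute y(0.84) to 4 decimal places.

Midpoint: k1 = f(t_n, y_n); k2 = f(t_n + h/2, y_n + (h/2)·k1); y_{n+1} = y_n + h·k2.
t=0.000000, y=-0.200000:
  k1 = f(0.000000, -0.200000) = -0.430000
  k2 = f(0.210000, -0.290300) = -0.650359
  y ← -0.200000 + 0.42·(-0.650359) = -0.473151
t=0.420000, y=-0.473151:
  k1 = f(0.420000, -0.473151) = -1.146516
  k2 = f(0.630000, -0.713919) = -1.901823
  y ← -0.473151 + 0.42·(-1.901823) = -1.271916
y(0.84) ≈ -1.2719

-1.2719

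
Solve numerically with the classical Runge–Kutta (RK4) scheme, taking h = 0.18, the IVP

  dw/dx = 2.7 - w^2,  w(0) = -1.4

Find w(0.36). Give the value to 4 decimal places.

-0.9635

RK4: k1 = f(x_n, w_n); k2 = f(x_n + h/2, w_n + (h/2)·k1); k3 = f(x_n + h/2, w_n + (h/2)·k2); k4 = f(x_n + h, w_n + h·k3); w_{n+1} = w_n + (h/6)·(k1 + 2k2 + 2k3 + k4).
x=0.000000, w=-1.400000:
  k1 = f(0.000000, -1.400000) = 0.740000
  k2 = f(0.090000, -1.333400) = 0.922044
  k3 = f(0.090000, -1.317016) = 0.965469
  k4 = f(0.180000, -1.226216) = 1.196395
  w ← -1.400000 + (0.18/6)·(k1 + 2k2 + 2k3 + k4) = -1.228657
x=0.180000, w=-1.228657:
  k1 = f(0.180000, -1.228657) = 1.190401
  k2 = f(0.270000, -1.121521) = 1.442190
  k3 = f(0.270000, -1.098860) = 1.492506
  k4 = f(0.360000, -0.960006) = 1.778388
  w ← -1.228657 + (0.18/6)·(k1 + 2k2 + 2k3 + k4) = -0.963512
w(0.36) ≈ -0.9635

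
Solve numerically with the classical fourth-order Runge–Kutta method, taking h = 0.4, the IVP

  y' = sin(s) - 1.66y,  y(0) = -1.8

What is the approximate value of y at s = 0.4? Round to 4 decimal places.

-0.8641

RK4: k1 = f(s_n, y_n); k2 = f(s_n + h/2, y_n + (h/2)·k1); k3 = f(s_n + h/2, y_n + (h/2)·k2); k4 = f(s_n + h, y_n + h·k3); y_{n+1} = y_n + (h/6)·(k1 + 2k2 + 2k3 + k4).
s=0.000000, y=-1.800000:
  k1 = f(0.000000, -1.800000) = 2.988000
  k2 = f(0.200000, -1.202400) = 2.194653
  k3 = f(0.200000, -1.361069) = 2.458044
  k4 = f(0.400000, -0.816782) = 1.745277
  y ← -1.800000 + (0.4/6)·(k1 + 2k2 + 2k3 + k4) = -0.864089
y(0.4) ≈ -0.8641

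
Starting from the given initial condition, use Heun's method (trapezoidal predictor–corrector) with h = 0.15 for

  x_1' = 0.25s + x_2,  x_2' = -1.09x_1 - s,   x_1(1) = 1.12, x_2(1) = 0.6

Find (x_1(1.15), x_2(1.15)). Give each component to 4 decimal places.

Heun on (x_1,x_2): k1 = f(s_n, state_n); k2 = f(s_n + h, state_n + h·k1); state_{n+1} = state_n + (h/2)·(k1 + k2).
1.000000: (1.120000, 0.600000)
  k1 = (0.850000, -2.220800)
  predictor → (1.247500, 0.266880)
  k2 = (0.554380, -2.509775)
  → (1.225329, 0.245207)
(x_1(1.15), x_2(1.15)) ≈ (1.2253, 0.2452)

1.2253, 0.2452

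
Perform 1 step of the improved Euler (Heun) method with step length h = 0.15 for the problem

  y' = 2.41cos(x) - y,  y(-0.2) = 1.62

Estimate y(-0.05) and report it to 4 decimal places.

Heun: k1 = f(x_n, y_n); k2 = f(x_n + h, y_n + h·k1); y_{n+1} = y_n + (h/2)·(k1 + k2).
x=-0.200000, y=1.620000:
  k1 = f(-0.200000, 1.620000) = 0.741960
  k2 = f(-0.050000, 1.731294) = 0.675694
  y ← 1.620000 + (0.15/2)·(0.741960 + 0.675694) = 1.726324
y(-0.05) ≈ 1.7263

1.7263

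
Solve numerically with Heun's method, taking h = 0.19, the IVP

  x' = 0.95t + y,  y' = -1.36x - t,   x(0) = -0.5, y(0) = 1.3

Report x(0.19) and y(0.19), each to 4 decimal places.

-0.2236, 1.3792

Heun on (x,y): k1 = f(t_n, state_n); k2 = f(t_n + h, state_n + h·k1); state_{n+1} = state_n + (h/2)·(k1 + k2).
0.000000: (-0.500000, 1.300000)
  k1 = (1.300000, 0.680000)
  predictor → (-0.253000, 1.429200)
  k2 = (1.609700, 0.154080)
  → (-0.223579, 1.379238)
(x(0.19), y(0.19)) ≈ (-0.2236, 1.3792)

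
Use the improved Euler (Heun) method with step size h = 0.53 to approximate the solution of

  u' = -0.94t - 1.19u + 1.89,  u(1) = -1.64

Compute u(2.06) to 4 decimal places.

-0.3767

Heun: k1 = f(t_n, u_n); k2 = f(t_n + h, u_n + h·k1); u_{n+1} = u_n + (h/2)·(k1 + k2).
t=1.000000, u=-1.640000:
  k1 = f(1.000000, -1.640000) = 2.901600
  k2 = f(1.530000, -0.102152) = 0.573361
  u ← -1.640000 + (0.53/2)·(2.901600 + 0.573361) = -0.719135
t=1.530000, u=-0.719135:
  k1 = f(1.530000, -0.719135) = 1.307571
  k2 = f(2.060000, -0.026123) = -0.015314
  u ← -0.719135 + (0.53/2)·(1.307571 + (-0.015314)) = -0.376687
u(2.06) ≈ -0.3767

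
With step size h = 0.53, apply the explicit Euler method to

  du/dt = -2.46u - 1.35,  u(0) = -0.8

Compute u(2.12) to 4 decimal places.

-0.5509

Euler: u_{n+1} = u_n + h·f(t_n, u_n).
t=0.000000, u=-0.800000: f=0.618000 → u ← -0.800000 + 0.53·0.618000 = -0.472460
t=0.530000, u=-0.472460: f=-0.187748 → u ← -0.472460 + 0.53·(-0.187748) = -0.571967
t=1.060000, u=-0.571967: f=0.057038 → u ← -0.571967 + 0.53·0.057038 = -0.541737
t=1.590000, u=-0.541737: f=-0.017328 → u ← -0.541737 + 0.53·(-0.017328) = -0.550920
u(2.12) ≈ -0.5509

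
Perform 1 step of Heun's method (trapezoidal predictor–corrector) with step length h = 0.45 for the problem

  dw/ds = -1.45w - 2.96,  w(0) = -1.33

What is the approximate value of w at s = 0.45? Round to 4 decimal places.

Heun: k1 = f(s_n, w_n); k2 = f(s_n + h, w_n + h·k1); w_{n+1} = w_n + (h/2)·(k1 + k2).
s=0.000000, w=-1.330000:
  k1 = f(0.000000, -1.330000) = -1.031500
  k2 = f(0.450000, -1.794175) = -0.358446
  w ← -1.330000 + (0.45/2)·(-1.031500 + (-0.358446)) = -1.642738
w(0.45) ≈ -1.6427

-1.6427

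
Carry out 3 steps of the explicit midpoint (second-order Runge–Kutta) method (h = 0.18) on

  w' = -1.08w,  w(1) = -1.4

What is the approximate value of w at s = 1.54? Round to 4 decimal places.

-0.7847

Midpoint: k1 = f(s_n, w_n); k2 = f(s_n + h/2, w_n + (h/2)·k1); w_{n+1} = w_n + h·k2.
s=1.000000, w=-1.400000:
  k1 = f(1.000000, -1.400000) = 1.512000
  k2 = f(1.090000, -1.263920) = 1.365034
  w ← -1.400000 + 0.18·1.365034 = -1.154294
s=1.180000, w=-1.154294:
  k1 = f(1.180000, -1.154294) = 1.246637
  k2 = f(1.270000, -1.042097) = 1.125464
  w ← -1.154294 + 0.18·1.125464 = -0.951710
s=1.360000, w=-0.951710:
  k1 = f(1.360000, -0.951710) = 1.027847
  k2 = f(1.450000, -0.859204) = 0.927940
  w ← -0.951710 + 0.18·0.927940 = -0.784681
w(1.54) ≈ -0.7847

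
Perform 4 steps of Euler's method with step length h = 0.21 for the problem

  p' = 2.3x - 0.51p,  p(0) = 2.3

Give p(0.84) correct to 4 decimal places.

2.0283

Euler: p_{n+1} = p_n + h·f(x_n, p_n).
x=0.000000, p=2.300000: f=-1.173000 → p ← 2.300000 + 0.21·(-1.173000) = 2.053670
x=0.210000, p=2.053670: f=-0.564372 → p ← 2.053670 + 0.21·(-0.564372) = 1.935152
x=0.420000, p=1.935152: f=-0.020927 → p ← 1.935152 + 0.21·(-0.020927) = 1.930757
x=0.630000, p=1.930757: f=0.464314 → p ← 1.930757 + 0.21·0.464314 = 2.028263
p(0.84) ≈ 2.0283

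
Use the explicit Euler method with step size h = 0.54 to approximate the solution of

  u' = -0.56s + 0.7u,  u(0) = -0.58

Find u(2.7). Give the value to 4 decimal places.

-5.2576

Euler: u_{n+1} = u_n + h·f(s_n, u_n).
s=0.000000, u=-0.580000: f=-0.406000 → u ← -0.580000 + 0.54·(-0.406000) = -0.799240
s=0.540000, u=-0.799240: f=-0.861868 → u ← -0.799240 + 0.54·(-0.861868) = -1.264649
s=1.080000, u=-1.264649: f=-1.490054 → u ← -1.264649 + 0.54·(-1.490054) = -2.069278
s=1.620000, u=-2.069278: f=-2.355695 → u ← -2.069278 + 0.54·(-2.355695) = -3.341353
s=2.160000, u=-3.341353: f=-3.548547 → u ← -3.341353 + 0.54·(-3.548547) = -5.257568
u(2.7) ≈ -5.2576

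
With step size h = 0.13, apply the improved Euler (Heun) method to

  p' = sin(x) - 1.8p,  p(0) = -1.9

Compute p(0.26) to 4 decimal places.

-1.1661

Heun: k1 = f(x_n, p_n); k2 = f(x_n + h, p_n + h·k1); p_{n+1} = p_n + (h/2)·(k1 + k2).
x=0.000000, p=-1.900000:
  k1 = f(0.000000, -1.900000) = 3.420000
  k2 = f(0.130000, -1.455400) = 2.749354
  p ← -1.900000 + (0.13/2)·(3.420000 + 2.749354) = -1.498992
x=0.130000, p=-1.498992:
  k1 = f(0.130000, -1.498992) = 2.827820
  k2 = f(0.260000, -1.131375) = 2.293556
  p ← -1.498992 + (0.13/2)·(2.827820 + 2.293556) = -1.166103
p(0.26) ≈ -1.1661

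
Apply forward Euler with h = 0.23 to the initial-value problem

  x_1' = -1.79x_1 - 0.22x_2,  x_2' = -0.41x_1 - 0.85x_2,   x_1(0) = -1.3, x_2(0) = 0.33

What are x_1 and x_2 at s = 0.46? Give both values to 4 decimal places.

-0.4794, 0.3859

Euler on (x_1,x_2): x_1_{n+1} = x_1_n + h·x_1', x_2_{n+1} = x_2_n + h·x_2'.
0.000000: (-1.300000, 0.330000); f=(2.254400, 0.252500) → (-0.781488, 0.388075)
0.230000: (-0.781488, 0.388075); f=(1.313487, -0.009454) → (-0.479386, 0.385901)
(x_1(0.46), x_2(0.46)) ≈ (-0.4794, 0.3859)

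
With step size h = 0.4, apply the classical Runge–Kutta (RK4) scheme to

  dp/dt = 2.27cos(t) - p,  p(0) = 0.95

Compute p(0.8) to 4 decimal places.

1.5216

RK4: k1 = f(t_n, p_n); k2 = f(t_n + h/2, p_n + (h/2)·k1); k3 = f(t_n + h/2, p_n + (h/2)·k2); k4 = f(t_n + h, p_n + h·k3); p_{n+1} = p_n + (h/6)·(k1 + 2k2 + 2k3 + k4).
t=0.000000, p=0.950000:
  k1 = f(0.000000, 0.950000) = 1.320000
  k2 = f(0.200000, 1.214000) = 1.010751
  k3 = f(0.200000, 1.152150) = 1.072601
  k4 = f(0.400000, 1.379040) = 0.711768
  p ← 0.950000 + (0.4/6)·(k1 + 2k2 + 2k3 + k4) = 1.363231
t=0.400000, p=1.363231:
  k1 = f(0.400000, 1.363231) = 0.727577
  k2 = f(0.600000, 1.508747) = 0.364765
  k3 = f(0.600000, 1.436184) = 0.437327
  k4 = f(0.800000, 1.538162) = 0.043362
  p ← 1.363231 + (0.4/6)·(k1 + 2k2 + 2k3 + k4) = 1.521573
p(0.8) ≈ 1.5216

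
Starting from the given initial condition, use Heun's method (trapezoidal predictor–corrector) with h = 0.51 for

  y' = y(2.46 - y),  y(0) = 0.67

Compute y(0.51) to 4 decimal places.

Heun: k1 = f(t_n, y_n); k2 = f(t_n + h, y_n + h·k1); y_{n+1} = y_n + (h/2)·(k1 + k2).
t=0.000000, y=0.670000:
  k1 = f(0.000000, 0.670000) = 1.199300
  k2 = f(0.510000, 1.281643) = 1.510233
  y ← 0.670000 + (0.51/2)·(1.199300 + 1.510233) = 1.360931
y(0.51) ≈ 1.3609

1.3609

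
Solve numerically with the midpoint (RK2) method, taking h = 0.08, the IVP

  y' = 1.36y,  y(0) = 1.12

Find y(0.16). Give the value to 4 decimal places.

Midpoint: k1 = f(t_n, y_n); k2 = f(t_n + h/2, y_n + (h/2)·k1); y_{n+1} = y_n + h·k2.
t=0.000000, y=1.120000:
  k1 = f(0.000000, 1.120000) = 1.523200
  k2 = f(0.040000, 1.180928) = 1.606062
  y ← 1.120000 + 0.08·1.606062 = 1.248485
t=0.080000, y=1.248485:
  k1 = f(0.080000, 1.248485) = 1.697940
  k2 = f(0.120000, 1.316403) = 1.790307
  y ← 1.248485 + 0.08·1.790307 = 1.391710
y(0.16) ≈ 1.3917

1.3917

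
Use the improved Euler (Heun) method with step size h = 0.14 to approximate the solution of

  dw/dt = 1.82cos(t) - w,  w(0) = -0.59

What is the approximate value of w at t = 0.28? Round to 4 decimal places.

-0.0104

Heun: k1 = f(t_n, w_n); k2 = f(t_n + h, w_n + h·k1); w_{n+1} = w_n + (h/2)·(k1 + k2).
t=0.000000, w=-0.590000:
  k1 = f(0.000000, -0.590000) = 2.410000
  k2 = f(0.140000, -0.252600) = 2.054793
  w ← -0.590000 + (0.14/2)·(2.410000 + 2.054793) = -0.277464
t=0.140000, w=-0.277464:
  k1 = f(0.140000, -0.277464) = 2.079658
  k2 = f(0.280000, 0.013688) = 1.735433
  w ← -0.277464 + (0.14/2)·(2.079658 + 1.735433) = -0.010408
w(0.28) ≈ -0.0104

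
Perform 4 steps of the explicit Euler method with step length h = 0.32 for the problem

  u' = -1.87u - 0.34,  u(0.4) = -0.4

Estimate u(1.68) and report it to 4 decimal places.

Euler: u_{n+1} = u_n + h·f(t_n, u_n).
t=0.400000, u=-0.400000: f=0.408000 → u ← -0.400000 + 0.32·0.408000 = -0.269440
t=0.720000, u=-0.269440: f=0.163853 → u ← -0.269440 + 0.32·0.163853 = -0.217007
t=1.040000, u=-0.217007: f=0.065803 → u ← -0.217007 + 0.32·0.065803 = -0.195950
t=1.360000, u=-0.195950: f=0.026427 → u ← -0.195950 + 0.32·0.026427 = -0.187494
u(1.68) ≈ -0.1875

-0.1875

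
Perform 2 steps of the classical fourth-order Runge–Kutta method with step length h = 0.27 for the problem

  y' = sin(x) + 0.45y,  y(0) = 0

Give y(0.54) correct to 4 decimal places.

0.1547

RK4: k1 = f(x_n, y_n); k2 = f(x_n + h/2, y_n + (h/2)·k1); k3 = f(x_n + h/2, y_n + (h/2)·k2); k4 = f(x_n + h, y_n + h·k3); y_{n+1} = y_n + (h/6)·(k1 + 2k2 + 2k3 + k4).
x=0.000000, y=0.000000:
  k1 = f(0.000000, 0.000000) = 0.000000
  k2 = f(0.135000, 0.000000) = 0.134590
  k3 = f(0.135000, 0.018170) = 0.142767
  k4 = f(0.270000, 0.038547) = 0.284078
  y ← 0.000000 + (0.27/6)·(k1 + 2k2 + 2k3 + k4) = 0.037746
x=0.270000, y=0.037746:
  k1 = f(0.270000, 0.037746) = 0.283717
  k2 = f(0.405000, 0.076047) = 0.428240
  k3 = f(0.405000, 0.095558) = 0.437020
  k4 = f(0.540000, 0.155741) = 0.584219
  y ← 0.037746 + (0.27/6)·(k1 + 2k2 + 2k3 + k4) = 0.154676
y(0.54) ≈ 0.1547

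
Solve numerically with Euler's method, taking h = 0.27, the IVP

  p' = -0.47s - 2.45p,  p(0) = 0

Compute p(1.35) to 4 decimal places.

Euler: p_{n+1} = p_n + h·f(s_n, p_n).
s=0.000000, p=0.000000: f=0.000000 → p ← 0.000000 + 0.27·0.000000 = 0.000000
s=0.270000, p=0.000000: f=-0.126900 → p ← 0.000000 + 0.27·(-0.126900) = -0.034263
s=0.540000, p=-0.034263: f=-0.169856 → p ← -0.034263 + 0.27·(-0.169856) = -0.080124
s=0.810000, p=-0.080124: f=-0.184396 → p ← -0.080124 + 0.27·(-0.184396) = -0.129911
s=1.080000, p=-0.129911: f=-0.189318 → p ← -0.129911 + 0.27·(-0.189318) = -0.181027
p(1.35) ≈ -0.1810

-0.1810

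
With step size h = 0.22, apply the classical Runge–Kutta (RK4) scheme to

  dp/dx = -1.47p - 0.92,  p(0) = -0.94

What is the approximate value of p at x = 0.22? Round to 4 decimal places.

-0.8532

RK4: k1 = f(x_n, p_n); k2 = f(x_n + h/2, p_n + (h/2)·k1); k3 = f(x_n + h/2, p_n + (h/2)·k2); k4 = f(x_n + h, p_n + h·k3); p_{n+1} = p_n + (h/6)·(k1 + 2k2 + 2k3 + k4).
x=0.000000, p=-0.940000:
  k1 = f(0.000000, -0.940000) = 0.461800
  k2 = f(0.110000, -0.889202) = 0.387127
  k3 = f(0.110000, -0.897416) = 0.399202
  k4 = f(0.220000, -0.852176) = 0.332698
  p ← -0.940000 + (0.22/6)·(k1 + 2k2 + 2k3 + k4) = -0.853204
p(0.22) ≈ -0.8532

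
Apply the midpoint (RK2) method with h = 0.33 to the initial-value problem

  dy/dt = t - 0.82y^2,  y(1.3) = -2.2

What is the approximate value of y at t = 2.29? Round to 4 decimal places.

Midpoint: k1 = f(t_n, y_n); k2 = f(t_n + h/2, y_n + (h/2)·k1); y_{n+1} = y_n + h·k2.
t=1.300000, y=-2.200000:
  k1 = f(1.300000, -2.200000) = -2.668800
  k2 = f(1.465000, -2.640352) = -4.251596
  y ← -2.200000 + 0.33·(-4.251596) = -3.603027
t=1.630000, y=-3.603027:
  k1 = f(1.630000, -3.603027) = -9.015077
  k2 = f(1.795000, -5.090514) = -19.453937
  y ← -3.603027 + 0.33·(-19.453937) = -10.022826
t=1.960000, y=-10.022826:
  k1 = f(1.960000, -10.022826) = -80.414771
  k2 = f(2.125000, -23.291263) = -442.711010
  y ← -10.022826 + 0.33·(-442.711010) = -156.117459
y(2.29) ≈ -156.1175

-156.1175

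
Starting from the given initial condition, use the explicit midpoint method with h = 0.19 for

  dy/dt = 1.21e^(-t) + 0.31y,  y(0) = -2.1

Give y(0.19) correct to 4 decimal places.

Midpoint: k1 = f(t_n, y_n); k2 = f(t_n + h/2, y_n + (h/2)·k1); y_{n+1} = y_n + h·k2.
t=0.000000, y=-2.100000:
  k1 = f(0.000000, -2.100000) = 0.559000
  k2 = f(0.095000, -2.046895) = 0.465804
  y ← -2.100000 + 0.19·0.465804 = -2.011497
y(0.19) ≈ -2.0115

-2.0115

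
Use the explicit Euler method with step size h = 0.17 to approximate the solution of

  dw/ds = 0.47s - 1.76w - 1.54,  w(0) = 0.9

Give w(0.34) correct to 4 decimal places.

Euler: w_{n+1} = w_n + h·f(s_n, w_n).
s=0.000000, w=0.900000: f=-3.124000 → w ← 0.900000 + 0.17·(-3.124000) = 0.368920
s=0.170000, w=0.368920: f=-2.109399 → w ← 0.368920 + 0.17·(-2.109399) = 0.010322
w(0.34) ≈ 0.0103

0.0103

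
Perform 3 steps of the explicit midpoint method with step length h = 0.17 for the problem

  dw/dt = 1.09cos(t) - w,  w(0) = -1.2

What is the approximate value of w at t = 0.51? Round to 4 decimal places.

-0.3099

Midpoint: k1 = f(t_n, w_n); k2 = f(t_n + h/2, w_n + (h/2)·k1); w_{n+1} = w_n + h·k2.
t=0.000000, w=-1.200000:
  k1 = f(0.000000, -1.200000) = 2.290000
  k2 = f(0.085000, -1.005350) = 2.091415
  w ← -1.200000 + 0.17·2.091415 = -0.844459
t=0.170000, w=-0.844459:
  k1 = f(0.170000, -0.844459) = 1.918747
  k2 = f(0.255000, -0.681366) = 1.736119
  w ← -0.844459 + 0.17·1.736119 = -0.549319
t=0.340000, w=-0.549319:
  k1 = f(0.340000, -0.549319) = 1.576922
  k2 = f(0.425000, -0.415281) = 1.408313
  w ← -0.549319 + 0.17·1.408313 = -0.309906
w(0.51) ≈ -0.3099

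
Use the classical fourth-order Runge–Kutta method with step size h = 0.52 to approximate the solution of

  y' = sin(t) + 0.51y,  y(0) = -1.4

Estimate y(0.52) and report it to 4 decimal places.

-1.6804

RK4: k1 = f(t_n, y_n); k2 = f(t_n + h/2, y_n + (h/2)·k1); k3 = f(t_n + h/2, y_n + (h/2)·k2); k4 = f(t_n + h, y_n + h·k3); y_{n+1} = y_n + (h/6)·(k1 + 2k2 + 2k3 + k4).
t=0.000000, y=-1.400000:
  k1 = f(0.000000, -1.400000) = -0.714000
  k2 = f(0.260000, -1.585640) = -0.551596
  k3 = f(0.260000, -1.543415) = -0.530061
  k4 = f(0.520000, -1.675632) = -0.357692
  y ← -1.400000 + (0.52/6)·(k1 + 2k2 + 2k3 + k4) = -1.680367
y(0.52) ≈ -1.6804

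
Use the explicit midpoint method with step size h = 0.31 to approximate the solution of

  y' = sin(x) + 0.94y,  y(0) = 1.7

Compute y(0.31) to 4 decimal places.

Midpoint: k1 = f(x_n, y_n); k2 = f(x_n + h/2, y_n + (h/2)·k1); y_{n+1} = y_n + h·k2.
x=0.000000, y=1.700000:
  k1 = f(0.000000, 1.700000) = 1.598000
  k2 = f(0.155000, 1.947690) = 1.985209
  y ← 1.700000 + 0.31·1.985209 = 2.315415
y(0.31) ≈ 2.3154

2.3154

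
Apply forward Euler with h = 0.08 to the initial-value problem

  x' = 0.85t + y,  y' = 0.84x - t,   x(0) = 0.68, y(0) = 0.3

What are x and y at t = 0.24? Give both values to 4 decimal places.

Euler on (x,y): x_{n+1} = x_n + h·x', y_{n+1} = y_n + h·y'.
0.000000: (0.680000, 0.300000); f=(0.300000, 0.571200) → (0.704000, 0.345696)
0.080000: (0.704000, 0.345696); f=(0.413696, 0.511360) → (0.737096, 0.386605)
0.160000: (0.737096, 0.386605); f=(0.522605, 0.459160) → (0.778904, 0.423338)
(x(0.24), y(0.24)) ≈ (0.7789, 0.4233)

0.7789, 0.4233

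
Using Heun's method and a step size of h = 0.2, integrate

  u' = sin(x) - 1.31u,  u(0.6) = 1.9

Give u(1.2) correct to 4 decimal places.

Heun: k1 = f(x_n, u_n); k2 = f(x_n + h, u_n + h·k1); u_{n+1} = u_n + (h/2)·(k1 + k2).
x=0.600000, u=1.900000:
  k1 = f(0.600000, 1.900000) = -1.924358
  k2 = f(0.800000, 1.515128) = -1.267462
  u ← 1.900000 + (0.2/2)·(-1.924358 + (-1.267462)) = 1.580818
x=0.800000, u=1.580818:
  k1 = f(0.800000, 1.580818) = -1.353516
  k2 = f(1.000000, 1.310115) = -0.874780
  u ← 1.580818 + (0.2/2)·(-1.353516 + (-0.874780)) = 1.357989
x=1.000000, u=1.357989:
  k1 = f(1.000000, 1.357989) = -0.937494
  k2 = f(1.200000, 1.170490) = -0.601302
  u ← 1.357989 + (0.2/2)·(-0.937494 + (-0.601302)) = 1.204109
u(1.2) ≈ 1.2041

1.2041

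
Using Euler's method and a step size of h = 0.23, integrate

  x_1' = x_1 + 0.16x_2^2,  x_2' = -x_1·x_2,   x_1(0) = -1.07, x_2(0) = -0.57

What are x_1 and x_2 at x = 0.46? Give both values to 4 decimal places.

-1.5855, -0.9233

Euler on (x_1,x_2): x_1_{n+1} = x_1_n + h·x_1', x_2_{n+1} = x_2_n + h·x_2'.
0.000000: (-1.070000, -0.570000); f=(-1.018016, -0.609900) → (-1.304144, -0.710277)
0.230000: (-1.304144, -0.710277); f=(-1.223425, -0.926303) → (-1.585531, -0.923327)
(x_1(0.46), x_2(0.46)) ≈ (-1.5855, -0.9233)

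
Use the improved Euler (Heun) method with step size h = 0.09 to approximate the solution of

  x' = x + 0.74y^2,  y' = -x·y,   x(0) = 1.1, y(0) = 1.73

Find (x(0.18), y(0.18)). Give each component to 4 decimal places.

1.6717, 1.3473

Heun on (x,y): k1 = f(s_n, state_n); k2 = f(s_n + h, state_n + h·k1); state_{n+1} = state_n + (h/2)·(k1 + k2).
0.000000: (1.100000, 1.730000)
  k1 = (3.314746, -1.903000)
  predictor → (1.398327, 1.558730)
  k2 = (3.196260, -2.179614)
  → (1.392995, 1.546282)
0.090000: (1.392995, 1.546282)
  k1 = (3.162327, -2.153964)
  predictor → (1.677605, 1.352426)
  k2 = (3.031105, -2.268836)
  → (1.671700, 1.347256)
(x(0.18), y(0.18)) ≈ (1.6717, 1.3473)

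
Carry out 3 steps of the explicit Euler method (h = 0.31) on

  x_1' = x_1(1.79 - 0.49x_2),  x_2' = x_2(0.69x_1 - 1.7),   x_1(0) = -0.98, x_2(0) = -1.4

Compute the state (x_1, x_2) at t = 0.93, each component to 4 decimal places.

-4.3549, 0.0047

Euler on (x_1,x_2): x_1_{n+1} = x_1_n + h·x_1', x_2_{n+1} = x_2_n + h·x_2'.
0.000000: (-0.980000, -1.400000); f=(-2.426480, 3.326680) → (-1.732209, -0.368729)
0.310000: (-1.732209, -0.368729); f=(-3.413625, 1.067554) → (-2.790432, -0.037788)
0.620000: (-2.790432, -0.037788); f=(-5.046541, 0.136995) → (-4.354860, 0.004681)
(x_1(0.93), x_2(0.93)) ≈ (-4.3549, 0.0047)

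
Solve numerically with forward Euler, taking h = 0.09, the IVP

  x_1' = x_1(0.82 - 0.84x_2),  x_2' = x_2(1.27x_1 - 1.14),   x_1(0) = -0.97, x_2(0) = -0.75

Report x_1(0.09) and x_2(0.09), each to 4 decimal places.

Euler on (x_1,x_2): x_1_{n+1} = x_1_n + h·x_1', x_2_{n+1} = x_2_n + h·x_2'.
0.000000: (-0.970000, -0.750000); f=(-1.406500, 1.778925) → (-1.096585, -0.589897)
(x_1(0.09), x_2(0.09)) ≈ (-1.0966, -0.5899)

-1.0966, -0.5899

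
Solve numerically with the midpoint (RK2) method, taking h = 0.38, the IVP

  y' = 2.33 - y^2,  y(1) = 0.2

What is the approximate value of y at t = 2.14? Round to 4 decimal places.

Midpoint: k1 = f(t_n, y_n); k2 = f(t_n + h/2, y_n + (h/2)·k1); y_{n+1} = y_n + h·k2.
t=1.000000, y=0.200000:
  k1 = f(1.000000, 0.200000) = 2.290000
  k2 = f(1.190000, 0.635100) = 1.926648
  y ← 0.200000 + 0.38·1.926648 = 0.932126
t=1.380000, y=0.932126:
  k1 = f(1.380000, 0.932126) = 1.461141
  k2 = f(1.570000, 1.209743) = 0.866522
  y ← 0.932126 + 0.38·0.866522 = 1.261405
t=1.760000, y=1.261405:
  k1 = f(1.760000, 1.261405) = 0.738858
  k2 = f(1.950000, 1.401788) = 0.364991
  y ← 1.261405 + 0.38·0.364991 = 1.400101
y(2.14) ≈ 1.4001

1.4001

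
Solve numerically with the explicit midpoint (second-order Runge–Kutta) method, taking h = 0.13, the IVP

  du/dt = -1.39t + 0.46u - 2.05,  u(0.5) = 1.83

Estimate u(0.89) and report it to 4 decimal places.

0.9060

Midpoint: k1 = f(t_n, u_n); k2 = f(t_n + h/2, u_n + (h/2)·k1); u_{n+1} = u_n + h·k2.
t=0.500000, u=1.830000:
  k1 = f(0.500000, 1.830000) = -1.903200
  k2 = f(0.565000, 1.706292) = -2.050456
  u ← 1.830000 + 0.13·(-2.050456) = 1.563441
t=0.630000, u=1.563441:
  k1 = f(0.630000, 1.563441) = -2.206517
  k2 = f(0.695000, 1.420017) = -2.362842
  u ← 1.563441 + 0.13·(-2.362842) = 1.256271
t=0.760000, u=1.256271:
  k1 = f(0.760000, 1.256271) = -2.528515
  k2 = f(0.825000, 1.091918) = -2.694468
  u ← 1.256271 + 0.13·(-2.694468) = 0.905990
u(0.89) ≈ 0.9060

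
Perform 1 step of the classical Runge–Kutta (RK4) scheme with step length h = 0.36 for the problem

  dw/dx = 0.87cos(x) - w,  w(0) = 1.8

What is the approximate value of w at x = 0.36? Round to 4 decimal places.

RK4: k1 = f(x_n, w_n); k2 = f(x_n + h/2, w_n + (h/2)·k1); k3 = f(x_n + h/2, w_n + (h/2)·k2); k4 = f(x_n + h, w_n + h·k3); w_{n+1} = w_n + (h/6)·(k1 + 2k2 + 2k3 + k4).
x=0.000000, w=1.800000:
  k1 = f(0.000000, 1.800000) = -0.930000
  k2 = f(0.180000, 1.632600) = -0.776656
  k3 = f(0.180000, 1.660202) = -0.804258
  k4 = f(0.360000, 1.510467) = -0.696237
  w ← 1.800000 + (0.36/6)·(k1 + 2k2 + 2k3 + k4) = 1.512716
w(0.36) ≈ 1.5127

1.5127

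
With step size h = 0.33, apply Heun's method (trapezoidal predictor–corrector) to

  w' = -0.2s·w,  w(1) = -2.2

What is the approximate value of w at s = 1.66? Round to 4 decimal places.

-1.8460

Heun: k1 = f(s_n, w_n); k2 = f(s_n + h, w_n + h·k1); w_{n+1} = w_n + (h/2)·(k1 + k2).
s=1.000000, w=-2.200000:
  k1 = f(1.000000, -2.200000) = 0.440000
  k2 = f(1.330000, -2.054800) = 0.546577
  w ← -2.200000 + (0.33/2)·(0.440000 + 0.546577) = -2.037215
s=1.330000, w=-2.037215:
  k1 = f(1.330000, -2.037215) = 0.541899
  k2 = f(1.660000, -1.858388) = 0.616985
  w ← -2.037215 + (0.33/2)·(0.541899 + 0.616985) = -1.845999
w(1.66) ≈ -1.8460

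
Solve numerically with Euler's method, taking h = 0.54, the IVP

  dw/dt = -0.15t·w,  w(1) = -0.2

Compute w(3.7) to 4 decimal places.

Euler: w_{n+1} = w_n + h·f(t_n, w_n).
t=1.000000, w=-0.200000: f=0.030000 → w ← -0.200000 + 0.54·0.030000 = -0.183800
t=1.540000, w=-0.183800: f=0.042458 → w ← -0.183800 + 0.54·0.042458 = -0.160873
t=2.080000, w=-0.160873: f=0.050192 → w ← -0.160873 + 0.54·0.050192 = -0.133769
t=2.620000, w=-0.133769: f=0.052571 → w ← -0.133769 + 0.54·0.052571 = -0.105380
t=3.160000, w=-0.105380: f=0.049950 → w ← -0.105380 + 0.54·0.049950 = -0.078407
w(3.7) ≈ -0.0784

-0.0784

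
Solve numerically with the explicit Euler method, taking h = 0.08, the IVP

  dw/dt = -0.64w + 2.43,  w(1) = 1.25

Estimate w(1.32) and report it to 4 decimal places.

Euler: w_{n+1} = w_n + h·f(t_n, w_n).
t=1.000000, w=1.250000: f=1.630000 → w ← 1.250000 + 0.08·1.630000 = 1.380400
t=1.080000, w=1.380400: f=1.546544 → w ← 1.380400 + 0.08·1.546544 = 1.504124
t=1.160000, w=1.504124: f=1.467361 → w ← 1.504124 + 0.08·1.467361 = 1.621512
t=1.240000, w=1.621512: f=1.392232 → w ← 1.621512 + 0.08·1.392232 = 1.732891
w(1.32) ≈ 1.7329

1.7329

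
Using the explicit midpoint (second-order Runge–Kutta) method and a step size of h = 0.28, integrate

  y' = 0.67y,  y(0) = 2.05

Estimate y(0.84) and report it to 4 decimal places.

Midpoint: k1 = f(t_n, y_n); k2 = f(t_n + h/2, y_n + (h/2)·k1); y_{n+1} = y_n + h·k2.
t=0.000000, y=2.050000:
  k1 = f(0.000000, 2.050000) = 1.373500
  k2 = f(0.140000, 2.242290) = 1.502334
  y ← 2.050000 + 0.28·1.502334 = 2.470654
t=0.280000, y=2.470654:
  k1 = f(0.280000, 2.470654) = 1.655338
  k2 = f(0.420000, 2.702401) = 1.810609
  y ← 2.470654 + 0.28·1.810609 = 2.977624
t=0.560000, y=2.977624:
  k1 = f(0.560000, 2.977624) = 1.995008
  k2 = f(0.700000, 3.256925) = 2.182140
  y ← 2.977624 + 0.28·2.182140 = 3.588623
y(0.84) ≈ 3.5886

3.5886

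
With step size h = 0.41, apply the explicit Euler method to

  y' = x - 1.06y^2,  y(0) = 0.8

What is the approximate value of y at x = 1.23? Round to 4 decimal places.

0.7658

Euler: y_{n+1} = y_n + h·f(x_n, y_n).
x=0.000000, y=0.800000: f=-0.678400 → y ← 0.800000 + 0.41·(-0.678400) = 0.521856
x=0.410000, y=0.521856: f=0.121326 → y ← 0.521856 + 0.41·0.121326 = 0.571600
x=0.820000, y=0.571600: f=0.473670 → y ← 0.571600 + 0.41·0.473670 = 0.765805
y(1.23) ≈ 0.7658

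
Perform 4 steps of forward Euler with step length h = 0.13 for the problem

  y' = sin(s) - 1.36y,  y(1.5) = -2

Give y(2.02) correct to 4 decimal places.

Euler: y_{n+1} = y_n + h·f(s_n, y_n).
s=1.500000, y=-2.000000: f=3.717495 → y ← -2.000000 + 0.13·3.717495 = -1.516726
s=1.630000, y=-1.516726: f=3.060995 → y ← -1.516726 + 0.13·3.060995 = -1.118796
s=1.760000, y=-1.118796: f=2.503717 → y ← -1.118796 + 0.13·2.503717 = -0.793313
s=1.890000, y=-0.793313: f=2.028391 → y ← -0.793313 + 0.13·2.028391 = -0.529622
y(2.02) ≈ -0.5296

-0.5296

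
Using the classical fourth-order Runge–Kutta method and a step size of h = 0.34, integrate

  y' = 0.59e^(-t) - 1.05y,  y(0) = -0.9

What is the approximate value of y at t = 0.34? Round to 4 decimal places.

-0.4883

RK4: k1 = f(t_n, y_n); k2 = f(t_n + h/2, y_n + (h/2)·k1); k3 = f(t_n + h/2, y_n + (h/2)·k2); k4 = f(t_n + h, y_n + h·k3); y_{n+1} = y_n + (h/6)·(k1 + 2k2 + 2k3 + k4).
t=0.000000, y=-0.900000:
  k1 = f(0.000000, -0.900000) = 1.535000
  k2 = f(0.170000, -0.639050) = 1.168765
  k3 = f(0.170000, -0.701310) = 1.234138
  k4 = f(0.340000, -0.480393) = 0.924357
  y ← -0.900000 + (0.34/6)·(k1 + 2k2 + 2k3 + k4) = -0.488307
y(0.34) ≈ -0.4883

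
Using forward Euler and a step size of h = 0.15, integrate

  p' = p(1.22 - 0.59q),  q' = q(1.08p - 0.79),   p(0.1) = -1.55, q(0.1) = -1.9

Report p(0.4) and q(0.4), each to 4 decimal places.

Euler on (p,q): p_{n+1} = p_n + h·p', q_{n+1} = q_n + h·q'.
0.100000: (-1.550000, -1.900000); f=(-3.628550, 4.681600) → (-2.094283, -1.197760)
0.250000: (-2.094283, -1.197760); f=(-4.035009, 3.655354) → (-2.699534, -0.649457)
(p(0.4), q(0.4)) ≈ (-2.6995, -0.6495)

-2.6995, -0.6495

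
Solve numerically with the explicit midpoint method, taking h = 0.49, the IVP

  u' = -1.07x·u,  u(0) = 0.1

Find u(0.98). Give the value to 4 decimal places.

Midpoint: k1 = f(x_n, u_n); k2 = f(x_n + h/2, u_n + (h/2)·k1); u_{n+1} = u_n + h·k2.
x=0.000000, u=0.100000:
  k1 = f(0.000000, 0.100000) = 0.000000
  k2 = f(0.245000, 0.100000) = -0.026215
  u ← 0.100000 + 0.49·(-0.026215) = 0.087155
x=0.490000, u=0.087155:
  k1 = f(0.490000, 0.087155) = -0.045695
  k2 = f(0.735000, 0.075959) = -0.059738
  u ← 0.087155 + 0.49·(-0.059738) = 0.057883
u(0.98) ≈ 0.0579

0.0579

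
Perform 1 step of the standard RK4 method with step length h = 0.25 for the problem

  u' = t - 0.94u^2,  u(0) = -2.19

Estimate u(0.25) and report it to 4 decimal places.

RK4: k1 = f(t_n, u_n); k2 = f(t_n + h/2, u_n + (h/2)·k1); k3 = f(t_n + h/2, u_n + (h/2)·k2); k4 = f(t_n + h, u_n + h·k3); u_{n+1} = u_n + (h/6)·(k1 + 2k2 + 2k3 + k4).
t=0.000000, u=-2.190000:
  k1 = f(0.000000, -2.190000) = -4.508334
  k2 = f(0.125000, -2.753542) = -7.002073
  k3 = f(0.125000, -3.065259) = -8.707064
  k4 = f(0.250000, -4.366766) = -17.674527
  u ← -2.190000 + (0.25/6)·(k1 + 2k2 + 2k3 + k4) = -4.423381
u(0.25) ≈ -4.4234

-4.4234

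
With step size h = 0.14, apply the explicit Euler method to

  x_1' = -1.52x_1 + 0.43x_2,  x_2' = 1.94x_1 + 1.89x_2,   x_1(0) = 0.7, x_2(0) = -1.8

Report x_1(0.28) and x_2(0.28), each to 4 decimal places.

Euler on (x_1,x_2): x_1_{n+1} = x_1_n + h·x_1', x_2_{n+1} = x_2_n + h·x_2'.
0.000000: (0.700000, -1.800000); f=(-1.838000, -2.044000) → (0.442680, -2.086160)
0.140000: (0.442680, -2.086160); f=(-1.569922, -3.084043) → (0.222891, -2.517926)
(x_1(0.28), x_2(0.28)) ≈ (0.2229, -2.5179)

0.2229, -2.5179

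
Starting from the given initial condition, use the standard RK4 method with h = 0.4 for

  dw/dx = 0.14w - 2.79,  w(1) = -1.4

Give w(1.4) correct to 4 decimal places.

RK4: k1 = f(x_n, w_n); k2 = f(x_n + h/2, w_n + (h/2)·k1); k3 = f(x_n + h/2, w_n + (h/2)·k2); k4 = f(x_n + h, w_n + h·k3); w_{n+1} = w_n + (h/6)·(k1 + 2k2 + 2k3 + k4).
x=1.000000, w=-1.400000:
  k1 = f(1.000000, -1.400000) = -2.986000
  k2 = f(1.200000, -1.997200) = -3.069608
  k3 = f(1.200000, -2.013922) = -3.071949
  k4 = f(1.400000, -2.628780) = -3.158029
  w ← -1.400000 + (0.4/6)·(k1 + 2k2 + 2k3 + k4) = -2.628476
w(1.4) ≈ -2.6285

-2.6285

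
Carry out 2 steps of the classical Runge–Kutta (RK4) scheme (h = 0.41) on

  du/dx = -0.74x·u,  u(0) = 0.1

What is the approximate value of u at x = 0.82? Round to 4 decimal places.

0.0780

RK4: k1 = f(x_n, u_n); k2 = f(x_n + h/2, u_n + (h/2)·k1); k3 = f(x_n + h/2, u_n + (h/2)·k2); k4 = f(x_n + h, u_n + h·k3); u_{n+1} = u_n + (h/6)·(k1 + 2k2 + 2k3 + k4).
x=0.000000, u=0.100000:
  k1 = f(0.000000, 0.100000) = 0.000000
  k2 = f(0.205000, 0.100000) = -0.015170
  k3 = f(0.205000, 0.096890) = -0.014698
  k4 = f(0.410000, 0.093974) = -0.028512
  u ← 0.100000 + (0.41/6)·(k1 + 2k2 + 2k3 + k4) = 0.093970
x=0.410000, u=0.093970:
  k1 = f(0.410000, 0.093970) = -0.028510
  k2 = f(0.615000, 0.088125) = -0.040106
  k3 = f(0.615000, 0.085748) = -0.039024
  k4 = f(0.820000, 0.077970) = -0.047312
  u ← 0.093970 + (0.41/6)·(k1 + 2k2 + 2k3 + k4) = 0.077974
u(0.82) ≈ 0.0780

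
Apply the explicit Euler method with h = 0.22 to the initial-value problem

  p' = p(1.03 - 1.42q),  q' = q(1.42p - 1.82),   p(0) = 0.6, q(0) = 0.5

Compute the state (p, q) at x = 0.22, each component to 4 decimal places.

0.6422, 0.3935

Euler on (p,q): p_{n+1} = p_n + h·p', q_{n+1} = q_n + h·q'.
0.000000: (0.600000, 0.500000); f=(0.192000, -0.484000) → (0.642240, 0.393520)
(p(0.22), q(0.22)) ≈ (0.6422, 0.3935)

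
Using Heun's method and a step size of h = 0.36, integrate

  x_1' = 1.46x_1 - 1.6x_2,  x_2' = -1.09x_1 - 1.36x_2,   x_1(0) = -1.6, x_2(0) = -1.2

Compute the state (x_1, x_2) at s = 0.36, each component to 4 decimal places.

-2.1391, -0.2528

Heun on (x_1,x_2): k1 = f(s_n, state_n); k2 = f(s_n + h, state_n + h·k1); state_{n+1} = state_n + (h/2)·(k1 + k2).
0.000000: (-1.600000, -1.200000)
  k1 = (-0.416000, 3.376000)
  predictor → (-1.749760, 0.015360)
  k2 = (-2.579226, 1.886349)
  → (-2.139141, -0.252777)
(x_1(0.36), x_2(0.36)) ≈ (-2.1391, -0.2528)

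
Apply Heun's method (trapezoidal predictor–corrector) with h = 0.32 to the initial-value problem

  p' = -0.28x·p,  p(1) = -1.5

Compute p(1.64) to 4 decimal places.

Heun: k1 = f(x_n, p_n); k2 = f(x_n + h, p_n + h·k1); p_{n+1} = p_n + (h/2)·(k1 + k2).
x=1.000000, p=-1.500000:
  k1 = f(1.000000, -1.500000) = 0.420000
  k2 = f(1.320000, -1.365600) = 0.504726
  p ← -1.500000 + (0.32/2)·(0.420000 + 0.504726) = -1.352044
x=1.320000, p=-1.352044:
  k1 = f(1.320000, -1.352044) = 0.499715
  k2 = f(1.640000, -1.192135) = 0.547428
  p ← -1.352044 + (0.32/2)·(0.499715 + 0.547428) = -1.184501
p(1.64) ≈ -1.1845

-1.1845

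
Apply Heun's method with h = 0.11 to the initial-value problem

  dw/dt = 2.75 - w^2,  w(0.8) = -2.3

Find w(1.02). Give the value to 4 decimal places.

Heun: k1 = f(t_n, w_n); k2 = f(t_n + h, w_n + h·k1); w_{n+1} = w_n + (h/2)·(k1 + k2).
t=0.800000, w=-2.300000:
  k1 = f(0.800000, -2.300000) = -2.540000
  k2 = f(0.910000, -2.579400) = -3.903304
  w ← -2.300000 + (0.11/2)·(-2.540000 + (-3.903304)) = -2.654382
t=0.910000, w=-2.654382:
  k1 = f(0.910000, -2.654382) = -4.295742
  k2 = f(1.020000, -3.126913) = -7.027587
  w ← -2.654382 + (0.11/2)·(-4.295742 + (-7.027587)) = -3.277165
w(1.02) ≈ -3.2772

-3.2772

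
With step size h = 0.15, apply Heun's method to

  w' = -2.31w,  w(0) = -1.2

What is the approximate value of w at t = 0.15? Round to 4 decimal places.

Heun: k1 = f(t_n, w_n); k2 = f(t_n + h, w_n + h·k1); w_{n+1} = w_n + (h/2)·(k1 + k2).
t=0.000000, w=-1.200000:
  k1 = f(0.000000, -1.200000) = 2.772000
  k2 = f(0.150000, -0.784200) = 1.811502
  w ← -1.200000 + (0.15/2)·(2.772000 + 1.811502) = -0.856237
w(0.15) ≈ -0.8562

-0.8562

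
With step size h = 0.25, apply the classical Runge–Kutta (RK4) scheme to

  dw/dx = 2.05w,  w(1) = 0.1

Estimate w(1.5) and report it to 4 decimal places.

RK4: k1 = f(x_n, w_n); k2 = f(x_n + h/2, w_n + (h/2)·k1); k3 = f(x_n + h/2, w_n + (h/2)·k2); k4 = f(x_n + h, w_n + h·k3); w_{n+1} = w_n + (h/6)·(k1 + 2k2 + 2k3 + k4).
x=1.000000, w=0.100000:
  k1 = f(1.000000, 0.100000) = 0.205000
  k2 = f(1.125000, 0.125625) = 0.257531
  k3 = f(1.125000, 0.132191) = 0.270992
  k4 = f(1.250000, 0.167748) = 0.343884
  w ← 0.100000 + (0.25/6)·(k1 + 2k2 + 2k3 + k4) = 0.166914
x=1.250000, w=0.166914:
  k1 = f(1.250000, 0.166914) = 0.342173
  k2 = f(1.375000, 0.209685) = 0.429855
  k3 = f(1.375000, 0.220646) = 0.452324
  k4 = f(1.500000, 0.279995) = 0.573989
  w ← 0.166914 + (0.25/6)·(k1 + 2k2 + 2k3 + k4) = 0.278602
w(1.5) ≈ 0.2786

0.2786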